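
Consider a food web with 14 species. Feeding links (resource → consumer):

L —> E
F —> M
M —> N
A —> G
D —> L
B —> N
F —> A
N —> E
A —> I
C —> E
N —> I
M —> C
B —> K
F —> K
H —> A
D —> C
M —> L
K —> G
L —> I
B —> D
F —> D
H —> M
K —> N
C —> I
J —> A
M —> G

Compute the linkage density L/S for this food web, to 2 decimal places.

L/S = 1.86

There are L = 26 links among S = 14 species.
L/S = 26/14 = 1.8571 ≈ 1.86.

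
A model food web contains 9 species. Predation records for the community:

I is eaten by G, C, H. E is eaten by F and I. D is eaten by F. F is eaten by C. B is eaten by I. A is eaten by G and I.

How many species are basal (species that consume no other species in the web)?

4

Basal species (no prey listed): A, E, B, D.
Count: 4.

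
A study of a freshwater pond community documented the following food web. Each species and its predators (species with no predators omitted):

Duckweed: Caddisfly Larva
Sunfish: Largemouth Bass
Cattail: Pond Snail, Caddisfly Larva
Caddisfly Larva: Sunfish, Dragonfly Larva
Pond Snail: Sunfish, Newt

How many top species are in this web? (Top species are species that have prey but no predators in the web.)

3

Top species (has prey, but nothing eats it): Newt, Dragonfly Larva, Largemouth Bass.
Count: 3.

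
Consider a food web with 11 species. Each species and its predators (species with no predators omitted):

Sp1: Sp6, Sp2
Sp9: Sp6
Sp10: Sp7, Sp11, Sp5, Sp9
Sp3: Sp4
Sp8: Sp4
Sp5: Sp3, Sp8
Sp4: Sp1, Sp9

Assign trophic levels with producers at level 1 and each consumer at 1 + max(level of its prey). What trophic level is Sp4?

Trophic level 4

Sp10 is a producer → level 1.
Sp5 eats Sp10 → level 2.
Sp3 eats Sp5 → level 3.
Sp4 eats Sp3 (level 3); other prey at levels: Sp8 3 → level 4.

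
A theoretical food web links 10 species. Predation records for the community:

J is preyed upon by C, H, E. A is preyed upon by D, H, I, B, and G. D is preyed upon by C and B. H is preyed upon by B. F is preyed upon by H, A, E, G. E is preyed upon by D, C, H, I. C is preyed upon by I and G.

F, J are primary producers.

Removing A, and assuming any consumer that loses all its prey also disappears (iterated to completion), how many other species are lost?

Remove A.
Every predator of it retains at least one other prey: D still has E; H still has F, J, E; B still has D, H; I still has E, C; G still has F, C.
No consumer loses all prey, so no secondary extinctions occur.

0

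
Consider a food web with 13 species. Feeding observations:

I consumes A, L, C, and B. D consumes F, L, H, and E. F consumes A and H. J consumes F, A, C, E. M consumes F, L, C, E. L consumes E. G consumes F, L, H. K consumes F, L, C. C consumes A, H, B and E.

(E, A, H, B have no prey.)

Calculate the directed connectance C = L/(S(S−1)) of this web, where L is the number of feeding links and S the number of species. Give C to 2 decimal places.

The web has S = 13 species and L = 29 feeding links.
C = L / (S(S−1)) = 29 / 156 = 0.1859 ≈ 0.19.

C = 0.19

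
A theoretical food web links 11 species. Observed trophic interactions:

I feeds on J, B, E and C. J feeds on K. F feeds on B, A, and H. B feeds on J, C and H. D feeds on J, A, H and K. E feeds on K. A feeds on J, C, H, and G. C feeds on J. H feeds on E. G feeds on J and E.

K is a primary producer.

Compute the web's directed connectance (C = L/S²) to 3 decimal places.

C = 0.198

The web has S = 11 species and L = 24 feeding links.
C = L / S² = 24 / 121 = 0.1983 ≈ 0.198.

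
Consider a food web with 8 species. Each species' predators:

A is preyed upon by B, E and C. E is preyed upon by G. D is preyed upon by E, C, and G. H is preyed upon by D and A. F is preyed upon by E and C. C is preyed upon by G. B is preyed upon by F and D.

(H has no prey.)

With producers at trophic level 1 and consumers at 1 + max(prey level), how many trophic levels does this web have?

Producers (level 1): H.
H → A → B → F → E → G gives G level 6.
No species has a prey at level 6, so no species reaches level 7.

6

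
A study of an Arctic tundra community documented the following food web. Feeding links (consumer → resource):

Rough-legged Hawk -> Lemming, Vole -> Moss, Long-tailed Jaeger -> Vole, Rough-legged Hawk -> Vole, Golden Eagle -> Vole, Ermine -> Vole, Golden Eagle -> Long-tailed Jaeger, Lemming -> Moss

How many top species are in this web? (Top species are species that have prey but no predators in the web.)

3

Top species (has prey, but nothing eats it): Ermine, Rough-legged Hawk, Golden Eagle.
Count: 3.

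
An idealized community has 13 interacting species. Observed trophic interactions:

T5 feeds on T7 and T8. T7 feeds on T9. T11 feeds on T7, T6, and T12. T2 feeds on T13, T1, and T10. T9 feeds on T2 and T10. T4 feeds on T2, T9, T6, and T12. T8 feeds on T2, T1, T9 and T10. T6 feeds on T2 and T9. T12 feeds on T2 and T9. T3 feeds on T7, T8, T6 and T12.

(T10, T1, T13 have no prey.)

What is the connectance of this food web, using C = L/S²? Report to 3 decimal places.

The web has S = 13 species and L = 27 feeding links.
C = L / S² = 27 / 169 = 0.1598 ≈ 0.160.

C = 0.160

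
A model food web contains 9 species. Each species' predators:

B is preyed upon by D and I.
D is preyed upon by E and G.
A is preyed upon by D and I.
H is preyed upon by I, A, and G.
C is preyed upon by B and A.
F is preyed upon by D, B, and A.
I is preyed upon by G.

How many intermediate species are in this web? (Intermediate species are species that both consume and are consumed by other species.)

Intermediate species (has both prey and predators): A, B, D, I.
Count: 4.

4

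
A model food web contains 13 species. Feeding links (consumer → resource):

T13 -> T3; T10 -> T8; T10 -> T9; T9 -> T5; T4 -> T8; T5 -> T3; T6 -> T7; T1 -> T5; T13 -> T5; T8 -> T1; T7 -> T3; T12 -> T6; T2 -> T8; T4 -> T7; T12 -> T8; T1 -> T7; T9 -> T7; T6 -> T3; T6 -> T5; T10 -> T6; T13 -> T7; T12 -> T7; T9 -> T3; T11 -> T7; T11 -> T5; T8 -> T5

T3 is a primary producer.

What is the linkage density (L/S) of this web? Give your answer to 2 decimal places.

L/S = 2.00

There are L = 26 links among S = 13 species.
L/S = 26/13 = 2.0000 ≈ 2.00.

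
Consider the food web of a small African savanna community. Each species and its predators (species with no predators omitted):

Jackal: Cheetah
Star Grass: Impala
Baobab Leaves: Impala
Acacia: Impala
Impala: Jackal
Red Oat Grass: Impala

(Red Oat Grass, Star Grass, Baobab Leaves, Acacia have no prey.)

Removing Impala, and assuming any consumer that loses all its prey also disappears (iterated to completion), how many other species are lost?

2

Remove Impala.
Round 1: Jackal (all prey gone) → extinct.
Round 2: Cheetah (all prey gone) → extinct.
No further losses. Total secondary extinctions: 2.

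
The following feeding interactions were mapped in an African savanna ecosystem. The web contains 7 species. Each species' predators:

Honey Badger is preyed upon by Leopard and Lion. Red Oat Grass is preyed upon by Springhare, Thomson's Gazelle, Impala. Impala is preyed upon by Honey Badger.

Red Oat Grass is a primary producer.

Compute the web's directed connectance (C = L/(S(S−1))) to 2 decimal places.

The web has S = 7 species and L = 6 feeding links.
C = L / (S(S−1)) = 6 / 42 = 0.1429 ≈ 0.14.

C = 0.14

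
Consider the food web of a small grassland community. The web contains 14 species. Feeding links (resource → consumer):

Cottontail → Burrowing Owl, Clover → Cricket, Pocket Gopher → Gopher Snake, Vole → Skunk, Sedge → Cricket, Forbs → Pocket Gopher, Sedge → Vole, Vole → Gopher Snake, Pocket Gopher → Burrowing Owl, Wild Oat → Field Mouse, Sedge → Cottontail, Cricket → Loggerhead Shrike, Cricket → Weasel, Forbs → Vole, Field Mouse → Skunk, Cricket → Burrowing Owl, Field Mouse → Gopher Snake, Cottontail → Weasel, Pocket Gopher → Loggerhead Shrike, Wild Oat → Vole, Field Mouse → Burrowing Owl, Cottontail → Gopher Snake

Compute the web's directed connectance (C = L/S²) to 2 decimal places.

C = 0.11

The web has S = 14 species and L = 22 feeding links.
C = L / S² = 22 / 196 = 0.1122 ≈ 0.11.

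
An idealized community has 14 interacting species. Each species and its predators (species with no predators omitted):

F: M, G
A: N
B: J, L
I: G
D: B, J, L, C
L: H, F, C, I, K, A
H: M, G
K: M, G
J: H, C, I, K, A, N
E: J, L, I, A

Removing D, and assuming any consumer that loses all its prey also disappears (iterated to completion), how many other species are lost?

Remove D.
Round 1: B (all prey gone) → extinct.
No further losses. Total secondary extinctions: 1.

1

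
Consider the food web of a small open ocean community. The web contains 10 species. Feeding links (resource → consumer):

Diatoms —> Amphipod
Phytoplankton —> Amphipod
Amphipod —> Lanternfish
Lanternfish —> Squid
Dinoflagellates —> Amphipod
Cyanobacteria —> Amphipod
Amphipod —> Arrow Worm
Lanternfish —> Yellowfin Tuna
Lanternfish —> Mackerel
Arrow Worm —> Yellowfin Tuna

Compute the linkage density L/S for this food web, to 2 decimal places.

L/S = 1.00

There are L = 10 links among S = 10 species.
L/S = 10/10 = 1.0000 ≈ 1.00.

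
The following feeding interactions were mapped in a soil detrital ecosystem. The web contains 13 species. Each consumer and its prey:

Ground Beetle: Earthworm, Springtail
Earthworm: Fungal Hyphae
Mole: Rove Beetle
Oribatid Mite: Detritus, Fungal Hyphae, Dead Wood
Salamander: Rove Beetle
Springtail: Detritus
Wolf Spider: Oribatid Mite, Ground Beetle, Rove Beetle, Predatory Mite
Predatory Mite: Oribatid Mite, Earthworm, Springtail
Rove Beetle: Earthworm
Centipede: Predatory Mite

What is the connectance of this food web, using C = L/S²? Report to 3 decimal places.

C = 0.107

The web has S = 13 species and L = 18 feeding links.
C = L / S² = 18 / 169 = 0.1065 ≈ 0.107.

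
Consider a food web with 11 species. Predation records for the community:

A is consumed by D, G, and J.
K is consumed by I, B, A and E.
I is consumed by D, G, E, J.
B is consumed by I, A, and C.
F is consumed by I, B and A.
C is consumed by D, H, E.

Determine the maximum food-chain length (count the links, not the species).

3 links

One longest chain: F → B → I → E.
It has 4 species and 3 links.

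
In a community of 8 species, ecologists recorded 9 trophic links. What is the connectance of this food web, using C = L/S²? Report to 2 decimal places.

The web has S = 8 species and L = 9 feeding links.
C = L / S² = 9 / 64 = 0.1406 ≈ 0.14.

C = 0.14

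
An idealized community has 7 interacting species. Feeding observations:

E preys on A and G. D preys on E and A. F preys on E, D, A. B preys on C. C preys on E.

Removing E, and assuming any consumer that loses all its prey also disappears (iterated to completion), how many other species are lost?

2

Remove E.
Round 1: C (all prey gone) → extinct.
Round 2: B (all prey gone) → extinct.
No further losses. Total secondary extinctions: 2.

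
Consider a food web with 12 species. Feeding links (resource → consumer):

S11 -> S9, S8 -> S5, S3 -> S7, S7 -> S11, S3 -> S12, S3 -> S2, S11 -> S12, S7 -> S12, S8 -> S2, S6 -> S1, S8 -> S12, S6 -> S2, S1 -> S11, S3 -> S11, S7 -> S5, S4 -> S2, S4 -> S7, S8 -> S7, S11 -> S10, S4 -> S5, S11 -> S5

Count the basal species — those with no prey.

4

Basal species (no prey listed): S4, S8, S6, S3.
Count: 4.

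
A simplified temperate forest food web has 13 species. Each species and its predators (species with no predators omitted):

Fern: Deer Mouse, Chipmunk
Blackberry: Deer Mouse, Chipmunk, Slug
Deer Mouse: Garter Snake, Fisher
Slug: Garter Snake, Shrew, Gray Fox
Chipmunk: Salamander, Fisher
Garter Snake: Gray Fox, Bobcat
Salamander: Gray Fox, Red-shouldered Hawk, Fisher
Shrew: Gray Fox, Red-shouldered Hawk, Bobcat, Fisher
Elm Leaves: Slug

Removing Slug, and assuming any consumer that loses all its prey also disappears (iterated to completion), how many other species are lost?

1

Remove Slug.
Round 1: Shrew (all prey gone) → extinct.
No further losses. Total secondary extinctions: 1.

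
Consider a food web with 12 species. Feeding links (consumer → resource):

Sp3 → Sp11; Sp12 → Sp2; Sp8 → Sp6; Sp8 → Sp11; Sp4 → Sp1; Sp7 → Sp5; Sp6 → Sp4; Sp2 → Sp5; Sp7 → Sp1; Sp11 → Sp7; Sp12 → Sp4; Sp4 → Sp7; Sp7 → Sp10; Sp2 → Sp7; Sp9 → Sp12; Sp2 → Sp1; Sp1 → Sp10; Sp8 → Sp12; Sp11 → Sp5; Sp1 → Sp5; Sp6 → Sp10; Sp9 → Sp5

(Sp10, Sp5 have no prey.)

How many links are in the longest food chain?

One longest chain: Sp10 → Sp1 → Sp7 → Sp2 → Sp12 → Sp8.
It has 6 species and 5 links.

5 links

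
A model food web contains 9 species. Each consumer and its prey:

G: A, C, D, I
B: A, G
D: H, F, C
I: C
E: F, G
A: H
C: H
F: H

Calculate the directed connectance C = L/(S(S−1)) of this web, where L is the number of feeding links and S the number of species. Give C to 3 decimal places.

C = 0.208

The web has S = 9 species and L = 15 feeding links.
C = L / (S(S−1)) = 15 / 72 = 0.2083 ≈ 0.208.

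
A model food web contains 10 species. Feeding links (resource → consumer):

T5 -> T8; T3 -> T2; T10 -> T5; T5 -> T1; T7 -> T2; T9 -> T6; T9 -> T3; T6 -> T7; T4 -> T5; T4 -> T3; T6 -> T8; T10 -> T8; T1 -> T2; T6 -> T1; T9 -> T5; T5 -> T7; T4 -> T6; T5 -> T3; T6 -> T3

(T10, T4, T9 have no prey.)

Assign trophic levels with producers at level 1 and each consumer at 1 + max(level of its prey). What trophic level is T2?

T4 is a producer → level 1.
T6 eats T4 (level 1); other prey at levels: T9 1 → level 2.
T3 eats T6 (level 2); other prey at levels: T4 1, T9 1, T5 2 → level 3.
T2 eats T3 (level 3); other prey at levels: T7 3, T1 3 → level 4.

Trophic level 4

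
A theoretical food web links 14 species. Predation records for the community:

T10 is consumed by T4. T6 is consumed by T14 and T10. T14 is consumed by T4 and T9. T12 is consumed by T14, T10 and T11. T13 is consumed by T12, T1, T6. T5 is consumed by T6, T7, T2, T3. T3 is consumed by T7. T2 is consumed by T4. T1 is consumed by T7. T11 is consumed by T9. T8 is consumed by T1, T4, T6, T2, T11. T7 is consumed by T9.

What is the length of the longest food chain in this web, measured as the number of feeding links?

One longest chain: T5 → T6 → T14 → T4.
It has 4 species and 3 links.

3 links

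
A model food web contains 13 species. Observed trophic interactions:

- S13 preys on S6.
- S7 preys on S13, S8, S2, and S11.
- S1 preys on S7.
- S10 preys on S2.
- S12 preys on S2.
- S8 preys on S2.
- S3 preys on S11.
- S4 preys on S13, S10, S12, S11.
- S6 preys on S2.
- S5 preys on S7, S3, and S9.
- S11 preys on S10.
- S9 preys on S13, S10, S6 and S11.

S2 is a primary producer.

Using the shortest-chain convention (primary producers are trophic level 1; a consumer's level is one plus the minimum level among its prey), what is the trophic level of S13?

Trophic level 3

S2 is a producer → level 1.
S6 eats S2 → level 2.
S13 eats S6 → level 3.
No prey of S13 is below level 2, so 3 is the minimum.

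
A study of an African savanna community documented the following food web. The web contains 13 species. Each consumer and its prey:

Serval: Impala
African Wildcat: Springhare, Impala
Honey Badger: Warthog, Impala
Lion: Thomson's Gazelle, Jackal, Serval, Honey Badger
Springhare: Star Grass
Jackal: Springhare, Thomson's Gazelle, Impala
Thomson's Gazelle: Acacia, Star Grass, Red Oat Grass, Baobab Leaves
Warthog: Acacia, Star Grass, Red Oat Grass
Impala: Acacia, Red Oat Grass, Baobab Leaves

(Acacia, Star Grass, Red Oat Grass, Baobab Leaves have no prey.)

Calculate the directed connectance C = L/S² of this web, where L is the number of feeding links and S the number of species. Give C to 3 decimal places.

C = 0.136

The web has S = 13 species and L = 23 feeding links.
C = L / S² = 23 / 169 = 0.1361 ≈ 0.136.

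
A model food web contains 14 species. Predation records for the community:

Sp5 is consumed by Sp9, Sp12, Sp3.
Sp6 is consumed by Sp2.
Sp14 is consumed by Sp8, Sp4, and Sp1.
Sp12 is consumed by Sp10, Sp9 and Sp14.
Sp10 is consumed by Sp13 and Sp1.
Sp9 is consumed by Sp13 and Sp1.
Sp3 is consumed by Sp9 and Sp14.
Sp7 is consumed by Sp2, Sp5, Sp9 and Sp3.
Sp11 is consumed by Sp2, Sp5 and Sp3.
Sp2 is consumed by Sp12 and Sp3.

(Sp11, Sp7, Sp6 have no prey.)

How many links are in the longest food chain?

One longest chain: Sp11 → Sp5 → Sp3 → Sp9 → Sp13.
It has 5 species and 4 links.

4 links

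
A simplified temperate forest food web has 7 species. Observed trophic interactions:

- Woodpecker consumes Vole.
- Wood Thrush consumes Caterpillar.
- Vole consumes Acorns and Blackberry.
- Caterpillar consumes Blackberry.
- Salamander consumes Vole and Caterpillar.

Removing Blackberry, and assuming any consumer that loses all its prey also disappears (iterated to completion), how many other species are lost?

2

Remove Blackberry.
Round 1: Caterpillar (all prey gone) → extinct.
Round 2: Wood Thrush (all prey gone) → extinct.
No further losses. Total secondary extinctions: 2.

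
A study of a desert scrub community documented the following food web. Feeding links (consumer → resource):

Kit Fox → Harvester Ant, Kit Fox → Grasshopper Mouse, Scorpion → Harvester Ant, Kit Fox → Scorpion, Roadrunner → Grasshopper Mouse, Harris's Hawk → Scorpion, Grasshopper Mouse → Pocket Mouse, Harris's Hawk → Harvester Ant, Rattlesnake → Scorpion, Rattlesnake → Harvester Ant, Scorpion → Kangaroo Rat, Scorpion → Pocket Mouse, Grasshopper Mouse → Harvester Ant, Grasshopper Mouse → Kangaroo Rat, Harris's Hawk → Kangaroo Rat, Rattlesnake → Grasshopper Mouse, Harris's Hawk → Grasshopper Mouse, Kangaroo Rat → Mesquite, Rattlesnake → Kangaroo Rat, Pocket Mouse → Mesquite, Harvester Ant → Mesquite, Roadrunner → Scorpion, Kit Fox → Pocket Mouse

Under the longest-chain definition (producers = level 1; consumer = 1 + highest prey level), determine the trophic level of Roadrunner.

Mesquite is a producer → level 1.
Pocket Mouse eats Mesquite → level 2.
Grasshopper Mouse eats Pocket Mouse (level 2); other prey at levels: Harvester Ant 2, Kangaroo Rat 2 → level 3.
Roadrunner eats Grasshopper Mouse (level 3); other prey at levels: Scorpion 3 → level 4.

Trophic level 4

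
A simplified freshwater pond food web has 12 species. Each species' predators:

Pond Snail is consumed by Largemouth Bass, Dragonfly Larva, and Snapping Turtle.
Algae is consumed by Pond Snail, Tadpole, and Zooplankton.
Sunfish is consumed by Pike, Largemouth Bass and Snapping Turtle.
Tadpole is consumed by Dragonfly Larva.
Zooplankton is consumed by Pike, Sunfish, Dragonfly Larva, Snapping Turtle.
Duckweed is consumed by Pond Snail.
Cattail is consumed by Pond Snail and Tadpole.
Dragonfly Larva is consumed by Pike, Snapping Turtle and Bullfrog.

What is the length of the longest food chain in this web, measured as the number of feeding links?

3 links

One longest chain: Algae → Zooplankton → Sunfish → Snapping Turtle.
It has 4 species and 3 links.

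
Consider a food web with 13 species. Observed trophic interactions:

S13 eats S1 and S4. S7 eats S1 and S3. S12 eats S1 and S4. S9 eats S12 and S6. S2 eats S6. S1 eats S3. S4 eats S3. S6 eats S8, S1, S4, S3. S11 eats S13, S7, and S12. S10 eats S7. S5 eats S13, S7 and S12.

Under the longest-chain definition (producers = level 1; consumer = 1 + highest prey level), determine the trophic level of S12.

S3 is a producer → level 1.
S1 eats S3 → level 2.
S12 eats S1 (level 2); other prey at levels: S4 2 → level 3.

Trophic level 3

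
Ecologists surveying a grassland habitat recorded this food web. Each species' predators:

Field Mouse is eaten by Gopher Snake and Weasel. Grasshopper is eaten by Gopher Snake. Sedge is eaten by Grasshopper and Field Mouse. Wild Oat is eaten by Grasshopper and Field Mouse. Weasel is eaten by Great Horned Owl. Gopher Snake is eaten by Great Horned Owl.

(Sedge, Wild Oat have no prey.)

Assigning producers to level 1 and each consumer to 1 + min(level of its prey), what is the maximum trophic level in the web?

4

Producers (level 1): Sedge, Wild Oat.
Following each consumer down to its lowest-level prey: Sedge → Field Mouse → Gopher Snake → Great Horned Owl (levels 1 through 4).
All prey of Great Horned Owl (Gopher Snake 3, Weasel 3) are at level 3 or above, so Great Horned Owl is at level 1 + 3 = 4.
Every consumer has at least one prey at level 3 or below, so none exceeds level 4.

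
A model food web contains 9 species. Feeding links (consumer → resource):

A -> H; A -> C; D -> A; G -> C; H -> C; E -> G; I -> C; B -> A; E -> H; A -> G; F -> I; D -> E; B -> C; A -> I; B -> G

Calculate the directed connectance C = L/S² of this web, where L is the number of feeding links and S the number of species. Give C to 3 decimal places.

The web has S = 9 species and L = 15 feeding links.
C = L / S² = 15 / 81 = 0.1852 ≈ 0.185.

C = 0.185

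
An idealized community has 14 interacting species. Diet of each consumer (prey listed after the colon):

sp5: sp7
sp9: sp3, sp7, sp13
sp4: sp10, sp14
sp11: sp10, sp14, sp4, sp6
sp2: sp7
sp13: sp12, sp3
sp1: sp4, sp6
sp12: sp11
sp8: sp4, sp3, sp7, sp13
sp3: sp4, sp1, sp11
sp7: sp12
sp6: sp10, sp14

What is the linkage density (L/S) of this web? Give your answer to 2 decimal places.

There are L = 26 links among S = 14 species.
L/S = 26/14 = 1.8571 ≈ 1.86.

L/S = 1.86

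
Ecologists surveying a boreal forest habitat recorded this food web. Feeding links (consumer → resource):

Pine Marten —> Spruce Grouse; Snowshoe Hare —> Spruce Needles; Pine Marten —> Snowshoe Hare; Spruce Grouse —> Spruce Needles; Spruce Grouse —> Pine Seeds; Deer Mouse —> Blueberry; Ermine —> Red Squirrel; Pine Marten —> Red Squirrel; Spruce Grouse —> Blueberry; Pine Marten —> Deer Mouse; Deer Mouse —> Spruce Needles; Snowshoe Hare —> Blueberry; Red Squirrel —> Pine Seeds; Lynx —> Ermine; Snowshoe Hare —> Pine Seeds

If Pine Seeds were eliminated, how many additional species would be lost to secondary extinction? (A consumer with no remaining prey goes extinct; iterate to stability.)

3

Remove Pine Seeds.
Round 1: Red Squirrel (all prey gone) → extinct.
Round 2: Ermine (all prey gone) → extinct.
Round 3: Lynx (all prey gone) → extinct.
No further losses. Total secondary extinctions: 3.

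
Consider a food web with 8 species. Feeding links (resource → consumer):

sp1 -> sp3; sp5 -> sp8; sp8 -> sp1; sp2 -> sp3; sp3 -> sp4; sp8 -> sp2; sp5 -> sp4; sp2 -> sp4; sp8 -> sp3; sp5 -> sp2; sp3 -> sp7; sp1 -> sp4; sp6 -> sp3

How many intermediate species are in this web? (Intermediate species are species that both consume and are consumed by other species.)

Intermediate species (has both prey and predators): sp8, sp1, sp2, sp3.
Count: 4.

4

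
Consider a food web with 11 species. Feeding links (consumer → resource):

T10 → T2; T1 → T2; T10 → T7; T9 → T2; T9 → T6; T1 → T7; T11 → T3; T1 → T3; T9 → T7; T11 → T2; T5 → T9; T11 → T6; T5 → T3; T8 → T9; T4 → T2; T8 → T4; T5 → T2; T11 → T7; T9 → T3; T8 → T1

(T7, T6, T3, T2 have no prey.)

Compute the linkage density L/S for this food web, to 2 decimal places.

L/S = 1.82

There are L = 20 links among S = 11 species.
L/S = 20/11 = 1.8182 ≈ 1.82.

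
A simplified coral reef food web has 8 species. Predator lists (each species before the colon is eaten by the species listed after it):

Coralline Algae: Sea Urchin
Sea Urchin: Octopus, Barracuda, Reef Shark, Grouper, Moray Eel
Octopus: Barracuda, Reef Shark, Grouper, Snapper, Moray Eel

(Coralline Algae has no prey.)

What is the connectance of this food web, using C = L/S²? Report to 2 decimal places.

C = 0.17

The web has S = 8 species and L = 11 feeding links.
C = L / S² = 11 / 64 = 0.1719 ≈ 0.17.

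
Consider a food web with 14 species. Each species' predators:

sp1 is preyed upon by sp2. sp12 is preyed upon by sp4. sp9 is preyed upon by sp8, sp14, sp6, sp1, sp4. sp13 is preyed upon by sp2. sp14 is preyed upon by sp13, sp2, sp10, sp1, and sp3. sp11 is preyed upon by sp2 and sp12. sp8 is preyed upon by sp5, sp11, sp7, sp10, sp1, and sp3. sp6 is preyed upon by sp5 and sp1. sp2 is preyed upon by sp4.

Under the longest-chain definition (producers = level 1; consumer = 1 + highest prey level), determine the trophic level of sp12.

sp9 is a producer → level 1.
sp8 eats sp9 → level 2.
sp11 eats sp8 → level 3.
sp12 eats sp11 → level 4.

Trophic level 4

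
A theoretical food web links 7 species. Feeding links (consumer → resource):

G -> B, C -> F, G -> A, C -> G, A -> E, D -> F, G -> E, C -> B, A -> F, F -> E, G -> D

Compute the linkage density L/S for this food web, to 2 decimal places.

L/S = 1.57

There are L = 11 links among S = 7 species.
L/S = 11/7 = 1.5714 ≈ 1.57.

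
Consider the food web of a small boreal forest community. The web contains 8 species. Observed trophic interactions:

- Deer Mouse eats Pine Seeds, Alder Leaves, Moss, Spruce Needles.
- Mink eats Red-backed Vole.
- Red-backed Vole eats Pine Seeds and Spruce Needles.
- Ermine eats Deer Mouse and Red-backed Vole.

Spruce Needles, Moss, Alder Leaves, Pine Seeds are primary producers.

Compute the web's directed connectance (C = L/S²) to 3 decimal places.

C = 0.141

The web has S = 8 species and L = 9 feeding links.
C = L / S² = 9 / 64 = 0.1406 ≈ 0.141.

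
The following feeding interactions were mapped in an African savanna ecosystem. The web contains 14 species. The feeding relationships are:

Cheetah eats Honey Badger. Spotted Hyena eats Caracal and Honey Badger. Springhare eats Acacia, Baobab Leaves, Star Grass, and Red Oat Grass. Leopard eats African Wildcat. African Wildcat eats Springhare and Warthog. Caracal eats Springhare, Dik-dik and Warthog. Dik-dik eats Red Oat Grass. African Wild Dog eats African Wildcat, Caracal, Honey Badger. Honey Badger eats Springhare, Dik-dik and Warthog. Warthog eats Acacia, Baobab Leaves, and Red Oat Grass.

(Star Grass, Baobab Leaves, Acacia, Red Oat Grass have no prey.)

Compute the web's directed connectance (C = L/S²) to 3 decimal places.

The web has S = 14 species and L = 23 feeding links.
C = L / S² = 23 / 196 = 0.1173 ≈ 0.117.

C = 0.117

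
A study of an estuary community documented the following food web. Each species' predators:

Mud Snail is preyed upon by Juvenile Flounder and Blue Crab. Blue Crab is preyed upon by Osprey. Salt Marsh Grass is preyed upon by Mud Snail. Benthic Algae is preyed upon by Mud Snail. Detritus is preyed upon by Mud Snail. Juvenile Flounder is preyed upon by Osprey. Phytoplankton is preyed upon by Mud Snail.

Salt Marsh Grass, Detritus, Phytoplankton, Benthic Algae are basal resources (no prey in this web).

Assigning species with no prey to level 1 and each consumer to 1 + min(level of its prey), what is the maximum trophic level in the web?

Basal resources (level 1): Salt Marsh Grass, Detritus, Phytoplankton, Benthic Algae.
Following each consumer down to its lowest-level prey: Salt Marsh Grass → Mud Snail → Juvenile Flounder → Osprey (levels 1 through 4).
All prey of Osprey (Juvenile Flounder 3, Blue Crab 3) are at level 3 or above, so Osprey is at level 1 + 3 = 4.
Every consumer has at least one prey at level 3 or below, so none exceeds level 4.

4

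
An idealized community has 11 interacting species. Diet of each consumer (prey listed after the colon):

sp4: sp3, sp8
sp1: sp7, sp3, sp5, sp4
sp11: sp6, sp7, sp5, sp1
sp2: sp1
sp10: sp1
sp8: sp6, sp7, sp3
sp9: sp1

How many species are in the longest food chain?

One longest chain: sp6 → sp8 → sp4 → sp1 → sp9.
It has 5 species and 4 links.

5 species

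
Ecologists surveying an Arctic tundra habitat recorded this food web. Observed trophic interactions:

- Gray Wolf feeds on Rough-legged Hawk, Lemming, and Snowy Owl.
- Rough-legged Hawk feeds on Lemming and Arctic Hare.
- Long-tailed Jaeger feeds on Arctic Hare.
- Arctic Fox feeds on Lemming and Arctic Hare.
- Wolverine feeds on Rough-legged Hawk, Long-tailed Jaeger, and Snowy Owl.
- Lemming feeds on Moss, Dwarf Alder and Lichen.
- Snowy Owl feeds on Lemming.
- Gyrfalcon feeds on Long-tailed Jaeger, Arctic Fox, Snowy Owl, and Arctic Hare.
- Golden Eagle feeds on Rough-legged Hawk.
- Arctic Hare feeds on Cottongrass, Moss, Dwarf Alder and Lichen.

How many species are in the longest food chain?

4 species

One longest chain: Moss → Lemming → Snowy Owl → Gyrfalcon.
It has 4 species and 3 links.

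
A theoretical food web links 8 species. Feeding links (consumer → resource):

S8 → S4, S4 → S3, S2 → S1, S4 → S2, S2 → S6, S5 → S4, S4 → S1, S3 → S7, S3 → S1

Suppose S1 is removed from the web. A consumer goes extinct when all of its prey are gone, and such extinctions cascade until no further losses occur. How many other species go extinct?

0

Remove S1.
Every predator of it retains at least one other prey: S3 still has S7; S2 still has S6; S4 still has S3, S2.
No consumer loses all prey, so no secondary extinctions occur.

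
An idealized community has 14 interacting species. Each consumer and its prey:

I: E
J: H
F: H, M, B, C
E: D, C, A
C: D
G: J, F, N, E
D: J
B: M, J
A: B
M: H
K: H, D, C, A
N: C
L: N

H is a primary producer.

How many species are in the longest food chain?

One longest chain: H → J → D → C → N → L.
It has 6 species and 5 links.

6 species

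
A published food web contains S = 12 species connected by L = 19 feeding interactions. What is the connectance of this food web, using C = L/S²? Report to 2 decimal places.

The web has S = 12 species and L = 19 feeding links.
C = L / S² = 19 / 144 = 0.1319 ≈ 0.13.

C = 0.13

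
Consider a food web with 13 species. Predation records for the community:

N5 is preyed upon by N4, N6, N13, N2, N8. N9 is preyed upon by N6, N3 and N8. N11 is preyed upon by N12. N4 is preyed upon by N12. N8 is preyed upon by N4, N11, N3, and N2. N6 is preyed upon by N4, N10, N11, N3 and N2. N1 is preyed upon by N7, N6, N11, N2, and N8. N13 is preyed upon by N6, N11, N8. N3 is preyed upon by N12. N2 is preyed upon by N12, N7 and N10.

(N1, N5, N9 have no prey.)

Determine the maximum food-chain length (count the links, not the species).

One longest chain: N5 → N13 → N8 → N2 → N10.
It has 5 species and 4 links.

4 links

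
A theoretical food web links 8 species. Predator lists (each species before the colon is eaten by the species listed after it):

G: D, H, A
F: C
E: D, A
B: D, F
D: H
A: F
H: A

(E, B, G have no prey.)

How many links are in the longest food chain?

One longest chain: E → D → H → A → F → C.
It has 6 species and 5 links.

5 links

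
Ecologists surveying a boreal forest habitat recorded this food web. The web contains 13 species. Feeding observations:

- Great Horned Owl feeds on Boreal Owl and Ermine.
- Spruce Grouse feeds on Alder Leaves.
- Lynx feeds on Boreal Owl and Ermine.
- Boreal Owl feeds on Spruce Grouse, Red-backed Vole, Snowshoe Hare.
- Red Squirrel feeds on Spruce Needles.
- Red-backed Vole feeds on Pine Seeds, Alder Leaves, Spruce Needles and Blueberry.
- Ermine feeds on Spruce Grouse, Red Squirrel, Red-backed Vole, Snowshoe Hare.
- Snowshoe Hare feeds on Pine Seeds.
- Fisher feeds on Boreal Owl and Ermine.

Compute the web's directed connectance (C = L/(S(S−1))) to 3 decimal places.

C = 0.128

The web has S = 13 species and L = 20 feeding links.
C = L / (S(S−1)) = 20 / 156 = 0.1282 ≈ 0.128.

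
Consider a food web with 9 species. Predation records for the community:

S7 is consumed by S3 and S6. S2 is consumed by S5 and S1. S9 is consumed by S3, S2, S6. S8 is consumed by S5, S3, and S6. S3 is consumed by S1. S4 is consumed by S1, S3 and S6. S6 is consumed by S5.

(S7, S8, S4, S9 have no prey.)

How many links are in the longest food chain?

One longest chain: S7 → S6 → S5.
It has 3 species and 2 links.

2 links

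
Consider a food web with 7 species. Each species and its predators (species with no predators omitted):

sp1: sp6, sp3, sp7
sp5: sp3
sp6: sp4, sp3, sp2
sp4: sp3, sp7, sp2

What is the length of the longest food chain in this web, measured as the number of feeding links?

3 links

One longest chain: sp1 → sp6 → sp4 → sp3.
It has 4 species and 3 links.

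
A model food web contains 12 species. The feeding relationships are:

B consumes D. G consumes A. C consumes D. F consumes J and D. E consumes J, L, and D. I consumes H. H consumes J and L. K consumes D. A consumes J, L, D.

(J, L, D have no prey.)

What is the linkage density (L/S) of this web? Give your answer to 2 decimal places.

L/S = 1.25

There are L = 15 links among S = 12 species.
L/S = 15/12 = 1.2500 ≈ 1.25.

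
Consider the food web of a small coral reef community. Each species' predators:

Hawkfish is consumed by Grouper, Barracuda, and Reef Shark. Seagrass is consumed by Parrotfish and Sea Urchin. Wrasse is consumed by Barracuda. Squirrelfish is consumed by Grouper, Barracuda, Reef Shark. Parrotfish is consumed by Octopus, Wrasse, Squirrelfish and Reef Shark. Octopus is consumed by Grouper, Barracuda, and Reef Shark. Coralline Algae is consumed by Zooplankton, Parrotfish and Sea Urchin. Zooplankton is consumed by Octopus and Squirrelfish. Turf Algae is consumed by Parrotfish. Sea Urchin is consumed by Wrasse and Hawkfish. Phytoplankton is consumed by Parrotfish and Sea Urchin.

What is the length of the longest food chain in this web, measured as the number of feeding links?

3 links

One longest chain: Phytoplankton → Parrotfish → Squirrelfish → Reef Shark.
It has 4 species and 3 links.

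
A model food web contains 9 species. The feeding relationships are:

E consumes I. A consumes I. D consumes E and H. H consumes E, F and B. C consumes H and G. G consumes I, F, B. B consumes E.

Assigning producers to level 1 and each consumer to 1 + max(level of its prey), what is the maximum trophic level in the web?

Producers (level 1): F, I.
I → E → B → G → C gives C level 5.
No species has a prey at level 5, so no species reaches level 6.

5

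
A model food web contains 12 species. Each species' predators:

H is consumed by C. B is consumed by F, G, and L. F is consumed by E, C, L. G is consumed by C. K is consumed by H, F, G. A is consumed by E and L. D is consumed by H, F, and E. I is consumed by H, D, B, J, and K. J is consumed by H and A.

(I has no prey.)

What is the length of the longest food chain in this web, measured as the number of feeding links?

3 links

One longest chain: I → K → F → C.
It has 4 species and 3 links.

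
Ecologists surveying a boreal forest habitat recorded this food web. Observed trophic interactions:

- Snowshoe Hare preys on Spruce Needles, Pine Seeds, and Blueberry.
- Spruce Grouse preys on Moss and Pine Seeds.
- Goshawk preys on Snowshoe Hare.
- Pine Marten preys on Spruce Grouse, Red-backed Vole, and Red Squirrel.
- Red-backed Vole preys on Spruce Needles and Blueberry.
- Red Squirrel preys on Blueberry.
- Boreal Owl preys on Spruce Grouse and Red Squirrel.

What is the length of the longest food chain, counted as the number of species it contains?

One longest chain: Moss → Spruce Grouse → Pine Marten.
It has 3 species and 2 links.

3 species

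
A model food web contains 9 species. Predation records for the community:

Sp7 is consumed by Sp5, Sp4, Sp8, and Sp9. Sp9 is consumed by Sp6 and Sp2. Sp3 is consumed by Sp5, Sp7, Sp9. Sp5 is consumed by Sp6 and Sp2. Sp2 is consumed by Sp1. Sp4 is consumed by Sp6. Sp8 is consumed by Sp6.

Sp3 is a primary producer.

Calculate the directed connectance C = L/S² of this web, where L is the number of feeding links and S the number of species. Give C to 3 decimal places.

The web has S = 9 species and L = 14 feeding links.
C = L / S² = 14 / 81 = 0.1728 ≈ 0.173.

C = 0.173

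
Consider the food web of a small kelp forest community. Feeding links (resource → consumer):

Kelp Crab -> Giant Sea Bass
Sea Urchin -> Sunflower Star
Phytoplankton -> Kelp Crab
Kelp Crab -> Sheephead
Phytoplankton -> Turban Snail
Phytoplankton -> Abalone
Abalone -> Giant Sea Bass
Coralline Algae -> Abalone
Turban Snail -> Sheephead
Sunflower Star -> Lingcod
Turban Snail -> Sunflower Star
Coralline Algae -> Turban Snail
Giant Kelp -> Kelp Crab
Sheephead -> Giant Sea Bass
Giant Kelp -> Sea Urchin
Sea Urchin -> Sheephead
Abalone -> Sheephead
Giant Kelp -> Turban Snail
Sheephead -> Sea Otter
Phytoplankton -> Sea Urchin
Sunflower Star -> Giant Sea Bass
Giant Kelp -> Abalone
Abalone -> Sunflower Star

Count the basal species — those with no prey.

3

Basal species (no prey listed): Giant Kelp, Coralline Algae, Phytoplankton.
Count: 3.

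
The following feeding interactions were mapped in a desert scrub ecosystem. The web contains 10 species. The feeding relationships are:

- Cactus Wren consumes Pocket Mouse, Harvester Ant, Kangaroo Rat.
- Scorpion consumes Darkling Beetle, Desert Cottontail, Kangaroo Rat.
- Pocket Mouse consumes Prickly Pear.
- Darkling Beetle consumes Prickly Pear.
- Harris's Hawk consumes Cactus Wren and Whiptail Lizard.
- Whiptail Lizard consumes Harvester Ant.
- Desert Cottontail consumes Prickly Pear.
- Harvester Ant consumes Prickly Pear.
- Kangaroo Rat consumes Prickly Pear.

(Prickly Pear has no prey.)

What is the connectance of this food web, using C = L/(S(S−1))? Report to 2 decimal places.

The web has S = 10 species and L = 14 feeding links.
C = L / (S(S−1)) = 14 / 90 = 0.1556 ≈ 0.16.

C = 0.16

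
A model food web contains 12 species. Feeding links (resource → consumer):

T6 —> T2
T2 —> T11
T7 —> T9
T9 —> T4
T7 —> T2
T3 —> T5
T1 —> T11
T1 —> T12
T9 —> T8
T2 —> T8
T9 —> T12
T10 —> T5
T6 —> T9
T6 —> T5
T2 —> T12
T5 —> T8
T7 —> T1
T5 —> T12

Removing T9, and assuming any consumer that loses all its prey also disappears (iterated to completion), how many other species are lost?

Remove T9.
Round 1: T4 (all prey gone) → extinct.
No further losses. Total secondary extinctions: 1.

1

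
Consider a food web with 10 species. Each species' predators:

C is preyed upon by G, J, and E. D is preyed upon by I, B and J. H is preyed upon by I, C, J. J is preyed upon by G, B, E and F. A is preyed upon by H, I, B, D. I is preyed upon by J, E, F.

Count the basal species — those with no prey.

Basal species (no prey listed): A.
Count: 1.

1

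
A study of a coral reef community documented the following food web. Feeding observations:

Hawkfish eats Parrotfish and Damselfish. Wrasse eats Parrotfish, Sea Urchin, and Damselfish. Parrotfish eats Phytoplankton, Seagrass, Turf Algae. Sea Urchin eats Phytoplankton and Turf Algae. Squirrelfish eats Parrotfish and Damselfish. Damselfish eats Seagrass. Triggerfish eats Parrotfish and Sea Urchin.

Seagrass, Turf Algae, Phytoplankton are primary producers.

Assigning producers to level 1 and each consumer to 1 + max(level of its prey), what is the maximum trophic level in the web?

Producers (level 1): Seagrass, Turf Algae, Phytoplankton.
Seagrass → Parrotfish → Triggerfish gives Triggerfish level 3.
No species has a prey at level 3, so no species reaches level 4.

3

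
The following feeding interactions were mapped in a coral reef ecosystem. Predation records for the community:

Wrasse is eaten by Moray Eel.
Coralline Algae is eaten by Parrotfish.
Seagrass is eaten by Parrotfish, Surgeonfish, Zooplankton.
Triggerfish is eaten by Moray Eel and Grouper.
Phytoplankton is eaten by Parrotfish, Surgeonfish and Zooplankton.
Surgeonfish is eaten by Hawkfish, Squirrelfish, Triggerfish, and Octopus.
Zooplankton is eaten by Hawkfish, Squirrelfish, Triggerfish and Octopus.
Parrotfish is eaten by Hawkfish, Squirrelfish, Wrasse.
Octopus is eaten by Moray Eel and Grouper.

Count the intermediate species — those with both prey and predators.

Intermediate species (has both prey and predators): Zooplankton, Parrotfish, Surgeonfish, Triggerfish, Octopus, Wrasse.
Count: 6.

6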